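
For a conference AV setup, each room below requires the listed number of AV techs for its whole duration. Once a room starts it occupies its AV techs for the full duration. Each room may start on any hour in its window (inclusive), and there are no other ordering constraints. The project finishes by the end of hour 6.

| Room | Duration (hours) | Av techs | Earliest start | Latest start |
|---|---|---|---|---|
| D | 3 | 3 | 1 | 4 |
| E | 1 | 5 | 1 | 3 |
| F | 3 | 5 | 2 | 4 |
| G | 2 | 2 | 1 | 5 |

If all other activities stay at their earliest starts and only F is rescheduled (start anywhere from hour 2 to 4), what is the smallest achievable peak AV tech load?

10

F@2: h1:10  h2:10  h3:8  h4:5  h5:0  h6:0 → peak 10
F@3: h1:10  h2:5  h3:8  h4:5  h5:5  h6:0 → peak 10
F@4: h1:10  h2:5  h3:3  h4:5  h5:5  h6:5 → peak 10
Best is F@2, peak 10.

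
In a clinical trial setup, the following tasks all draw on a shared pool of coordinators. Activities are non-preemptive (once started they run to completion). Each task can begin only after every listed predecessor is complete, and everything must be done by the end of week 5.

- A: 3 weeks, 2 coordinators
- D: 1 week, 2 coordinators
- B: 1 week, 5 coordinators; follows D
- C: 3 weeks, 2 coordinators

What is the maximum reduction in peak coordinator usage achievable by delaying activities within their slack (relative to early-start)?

4

Early-start peak: w1:6  w2:9  w3:4  w4:0  w5:0 ⇒ 9.
Leveled (A@1, D@1, B@5, C@2): w1:4  w2:4  w3:4  w4:2  w5:5 ⇒ 5.
Reduction 9 − 5 = 4.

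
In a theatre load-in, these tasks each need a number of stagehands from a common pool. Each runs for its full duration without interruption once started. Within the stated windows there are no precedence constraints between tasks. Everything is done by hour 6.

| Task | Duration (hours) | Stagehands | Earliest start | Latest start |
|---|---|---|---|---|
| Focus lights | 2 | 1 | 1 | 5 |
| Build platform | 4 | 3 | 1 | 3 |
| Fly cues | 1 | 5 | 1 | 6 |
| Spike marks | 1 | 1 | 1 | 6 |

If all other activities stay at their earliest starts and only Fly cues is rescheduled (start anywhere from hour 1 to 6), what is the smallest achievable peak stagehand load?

5

Fly cues@1: h1:10  h2:4  h3:3  h4:3  h5:0  h6:0 → peak 10
Fly cues@2: h1:5  h2:9  h3:3  h4:3  h5:0  h6:0 → peak 9
Fly cues@3: h1:5  h2:4  h3:8  h4:3  h5:0  h6:0 → peak 8
Fly cues@4: h1:5  h2:4  h3:3  h4:8  h5:0  h6:0 → peak 8
Fly cues@5: h1:5  h2:4  h3:3  h4:3  h5:5  h6:0 → peak 5
Fly cues@6: h1:5  h2:4  h3:3  h4:3  h5:0  h6:5 → peak 5
Best is Fly cues@5, peak 5.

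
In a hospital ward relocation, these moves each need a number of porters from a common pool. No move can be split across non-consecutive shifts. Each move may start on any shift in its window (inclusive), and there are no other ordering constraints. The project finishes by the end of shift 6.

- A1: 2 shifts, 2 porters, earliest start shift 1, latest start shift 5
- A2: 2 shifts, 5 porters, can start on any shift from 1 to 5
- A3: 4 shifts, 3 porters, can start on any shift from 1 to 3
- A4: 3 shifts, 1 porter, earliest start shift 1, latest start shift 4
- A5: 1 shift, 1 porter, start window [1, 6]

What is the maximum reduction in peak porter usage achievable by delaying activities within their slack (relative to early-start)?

6

Early-start peak: s1:12  s2:11  s3:4  s4:3  s5:0  s6:0 ⇒ 12.
Leveled (A1@1, A2@5, A3@1, A4@1, A5@3): s1:6  s2:6  s3:5  s4:3  s5:5  s6:5 ⇒ 6.
Reduction 12 − 6 = 6.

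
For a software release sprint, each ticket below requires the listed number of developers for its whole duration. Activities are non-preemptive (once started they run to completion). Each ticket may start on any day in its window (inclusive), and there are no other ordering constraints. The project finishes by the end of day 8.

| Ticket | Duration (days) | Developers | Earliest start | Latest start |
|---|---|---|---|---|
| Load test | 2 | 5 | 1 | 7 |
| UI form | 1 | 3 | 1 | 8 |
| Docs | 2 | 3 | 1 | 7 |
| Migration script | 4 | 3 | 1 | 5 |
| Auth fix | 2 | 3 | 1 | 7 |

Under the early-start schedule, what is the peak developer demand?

Early-start schedule: Load test@1, UI form@1, Docs@1, Migration script@1, Auth fix@1.
Load per day: day 1: 17, day 2: 14, day 3: 3, day 4: 3, day 5: 0, day 6: 0, day 7: 0, day 8: 0.
Peak is 17.

17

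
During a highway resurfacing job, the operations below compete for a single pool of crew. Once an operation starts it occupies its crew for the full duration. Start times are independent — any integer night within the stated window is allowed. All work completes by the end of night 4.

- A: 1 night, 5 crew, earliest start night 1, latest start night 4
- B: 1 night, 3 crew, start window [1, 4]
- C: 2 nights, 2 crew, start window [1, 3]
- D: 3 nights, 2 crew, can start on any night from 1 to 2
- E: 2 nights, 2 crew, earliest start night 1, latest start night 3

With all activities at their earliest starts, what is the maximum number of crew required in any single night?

Early-start schedule: A@1, B@1, C@1, D@1, E@1.
Load per night: night 1: 14, night 2: 6, night 3: 2, night 4: 0.
Peak is 14.

14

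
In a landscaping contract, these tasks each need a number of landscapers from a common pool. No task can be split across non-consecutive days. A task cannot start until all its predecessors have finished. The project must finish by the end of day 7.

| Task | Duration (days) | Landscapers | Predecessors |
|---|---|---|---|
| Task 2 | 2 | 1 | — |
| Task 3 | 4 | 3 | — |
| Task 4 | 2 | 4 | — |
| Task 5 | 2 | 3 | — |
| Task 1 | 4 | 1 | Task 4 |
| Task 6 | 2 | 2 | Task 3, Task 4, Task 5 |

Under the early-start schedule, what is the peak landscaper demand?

Early-start schedule: Task 2@1, Task 3@1, Task 4@1, Task 5@1, Task 1@3, Task 6@5.
Load per day: day 1: 11, day 2: 11, day 3: 4, day 4: 4, day 5: 3, day 6: 3, day 7: 0.
Peak is 11.

11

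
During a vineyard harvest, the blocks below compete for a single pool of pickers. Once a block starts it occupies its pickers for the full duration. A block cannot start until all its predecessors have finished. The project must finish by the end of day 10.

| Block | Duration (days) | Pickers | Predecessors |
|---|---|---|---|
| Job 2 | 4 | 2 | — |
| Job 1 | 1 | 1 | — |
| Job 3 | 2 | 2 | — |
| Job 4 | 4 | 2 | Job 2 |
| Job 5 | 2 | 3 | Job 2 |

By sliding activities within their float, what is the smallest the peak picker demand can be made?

Early-start (Job 2@1, Job 1@1, Job 3@1, Job 4@5, Job 5@5) gives peak 5: d1:5  d2:4  d3:2  d4:2  d5:5  d6:5  d7:2  d8:2  d9:0  d10:0.
Shift Job 3→2, Job 5→9.
Schedule Job 2@1, Job 1@1, Job 3@2, Job 4@5, Job 5@9: d1:3  d2:4  d3:4  d4:2  d5:2  d6:2  d7:2  d8:2  d9:3  d10:3 — peak 4.

4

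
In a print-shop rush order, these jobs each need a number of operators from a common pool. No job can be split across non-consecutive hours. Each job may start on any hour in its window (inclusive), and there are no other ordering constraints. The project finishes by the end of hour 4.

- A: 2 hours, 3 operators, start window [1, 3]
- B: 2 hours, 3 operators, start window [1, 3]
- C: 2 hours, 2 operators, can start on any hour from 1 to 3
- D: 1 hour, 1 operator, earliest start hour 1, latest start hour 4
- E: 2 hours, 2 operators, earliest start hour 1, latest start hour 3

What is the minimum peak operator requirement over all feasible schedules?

6

Early-start (A@1, B@1, C@1, D@1, E@1) gives peak 11: h1:11  h2:10  h3:0  h4:0.
Shift C→3, D→3, E→3.
Schedule A@1, B@1, C@3, D@3, E@3: h1:6  h2:6  h3:5  h4:4 — peak 6.
Total operator-hours = 21 over 4 hours ⇒ peak ≥ ⌈21/4⌉ = 6, so 6 is optimal.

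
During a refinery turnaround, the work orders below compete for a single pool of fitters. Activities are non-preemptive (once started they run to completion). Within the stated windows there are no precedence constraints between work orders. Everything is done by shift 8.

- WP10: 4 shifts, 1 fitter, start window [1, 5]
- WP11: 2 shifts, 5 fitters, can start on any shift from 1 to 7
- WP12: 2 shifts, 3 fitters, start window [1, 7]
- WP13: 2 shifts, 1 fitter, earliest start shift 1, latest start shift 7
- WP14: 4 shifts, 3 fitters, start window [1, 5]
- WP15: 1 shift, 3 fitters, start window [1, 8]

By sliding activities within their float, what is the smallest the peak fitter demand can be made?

6

Early-start (WP10@1, WP11@1, WP12@1, WP13@1, WP14@1, WP15@1) gives peak 16: s1:16  s2:13  s3:4  s4:4  s5:0  s6:0  s7:0  s8:0.
Shift WP12→3, WP13→3, WP14→5, WP15→5.
Schedule WP10@1, WP11@1, WP12@3, WP13@3, WP14@5, WP15@5: s1:6  s2:6  s3:5  s4:5  s5:6  s6:3  s7:3  s8:3 — peak 6.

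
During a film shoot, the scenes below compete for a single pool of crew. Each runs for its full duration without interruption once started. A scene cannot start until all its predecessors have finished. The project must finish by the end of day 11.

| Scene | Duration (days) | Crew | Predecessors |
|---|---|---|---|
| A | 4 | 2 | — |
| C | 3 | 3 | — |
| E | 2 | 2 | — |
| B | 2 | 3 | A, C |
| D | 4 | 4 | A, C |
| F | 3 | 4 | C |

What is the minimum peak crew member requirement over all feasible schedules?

Early-start (A@1, C@1, E@1, B@5, D@5, F@4) gives peak 11: d1:7  d2:7  d3:5  d4:6  d5:11  d6:11  d7:4  d8:4  d9:0  d10:0  d11:0.
Shift F→9.
Schedule A@1, C@1, E@1, B@5, D@5, F@9: d1:7  d2:7  d3:5  d4:2  d5:7  d6:7  d7:4  d8:4  d9:4  d10:4  d11:4 — peak 7.

7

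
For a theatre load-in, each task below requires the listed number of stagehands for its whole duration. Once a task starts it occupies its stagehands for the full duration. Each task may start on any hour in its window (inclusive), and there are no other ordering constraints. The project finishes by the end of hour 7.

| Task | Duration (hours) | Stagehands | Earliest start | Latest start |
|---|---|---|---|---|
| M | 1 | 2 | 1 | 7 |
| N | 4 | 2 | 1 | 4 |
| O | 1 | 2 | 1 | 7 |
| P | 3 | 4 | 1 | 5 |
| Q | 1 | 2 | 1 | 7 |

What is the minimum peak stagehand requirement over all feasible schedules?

Early-start (M@1, N@1, O@1, P@1, Q@1) gives peak 12: h1:12  h2:6  h3:6  h4:2  h5:0  h6:0  h7:0.
Shift O→2, P→5, Q→3.
Schedule M@1, N@1, O@2, P@5, Q@3: h1:4  h2:4  h3:4  h4:2  h5:4  h6:4  h7:4 — peak 4.
Total stagehand-hours = 26 over 7 hours ⇒ peak ≥ ⌈26/7⌉ = 4, so 4 is optimal.

4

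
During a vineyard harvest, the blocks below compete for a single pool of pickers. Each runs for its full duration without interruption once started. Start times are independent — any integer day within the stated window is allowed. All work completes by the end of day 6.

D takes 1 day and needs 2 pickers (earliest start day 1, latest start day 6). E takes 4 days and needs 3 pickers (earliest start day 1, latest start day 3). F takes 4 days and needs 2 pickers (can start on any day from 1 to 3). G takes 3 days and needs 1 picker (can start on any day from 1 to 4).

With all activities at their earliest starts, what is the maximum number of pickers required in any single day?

8

Early-start schedule: D@1, E@1, F@1, G@1.
Load per day: day 1: 8, day 2: 6, day 3: 6, day 4: 5, day 5: 0, day 6: 0.
Peak is 8.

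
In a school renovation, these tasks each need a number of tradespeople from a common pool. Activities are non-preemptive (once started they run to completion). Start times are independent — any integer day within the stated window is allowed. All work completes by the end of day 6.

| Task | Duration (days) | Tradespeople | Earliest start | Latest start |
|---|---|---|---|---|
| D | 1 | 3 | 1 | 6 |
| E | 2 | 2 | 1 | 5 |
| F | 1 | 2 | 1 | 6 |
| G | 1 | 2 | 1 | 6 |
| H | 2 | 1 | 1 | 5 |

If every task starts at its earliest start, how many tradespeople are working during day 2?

At early start, day 2 has: E, H.
Demand: 2 + 1 = 3.

3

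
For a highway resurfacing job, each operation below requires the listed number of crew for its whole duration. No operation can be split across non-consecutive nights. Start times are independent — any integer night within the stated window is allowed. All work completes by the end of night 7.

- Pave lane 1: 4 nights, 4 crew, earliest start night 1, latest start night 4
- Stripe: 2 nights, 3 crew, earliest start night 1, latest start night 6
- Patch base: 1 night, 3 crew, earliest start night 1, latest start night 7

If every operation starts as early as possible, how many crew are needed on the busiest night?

Early-start schedule: Pave lane 1@1, Stripe@1, Patch base@1.
Load per night: night 1: 10, night 2: 7, night 3: 4, night 4: 4, night 5: 0, night 6: 0, night 7: 0.
Peak is 10.

10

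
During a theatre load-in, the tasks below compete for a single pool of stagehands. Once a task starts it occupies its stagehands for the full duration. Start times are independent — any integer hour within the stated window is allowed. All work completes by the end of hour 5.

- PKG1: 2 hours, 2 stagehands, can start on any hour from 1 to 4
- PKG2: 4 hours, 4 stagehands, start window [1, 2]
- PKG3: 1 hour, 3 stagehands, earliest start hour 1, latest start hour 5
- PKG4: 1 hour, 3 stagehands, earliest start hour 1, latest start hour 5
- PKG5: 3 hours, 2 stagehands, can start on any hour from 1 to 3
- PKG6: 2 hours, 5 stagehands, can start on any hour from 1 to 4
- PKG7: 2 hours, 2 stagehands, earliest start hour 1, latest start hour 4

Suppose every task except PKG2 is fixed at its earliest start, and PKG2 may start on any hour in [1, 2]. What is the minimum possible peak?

17

PKG2@1: h1:21  h2:15  h3:6  h4:4  h5:0 → peak 21
PKG2@2: h1:17  h2:15  h3:6  h4:4  h5:4 → peak 17
Best is PKG2@2, peak 17.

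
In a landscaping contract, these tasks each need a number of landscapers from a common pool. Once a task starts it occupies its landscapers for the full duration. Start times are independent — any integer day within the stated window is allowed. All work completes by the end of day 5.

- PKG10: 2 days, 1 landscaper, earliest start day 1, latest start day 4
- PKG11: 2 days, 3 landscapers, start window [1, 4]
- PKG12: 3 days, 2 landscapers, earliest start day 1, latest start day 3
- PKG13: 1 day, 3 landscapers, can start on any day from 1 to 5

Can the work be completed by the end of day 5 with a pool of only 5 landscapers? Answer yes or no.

Schedule PKG10@1, PKG11@1, PKG12@3, PKG13@3: d1:4  d2:4  d3:5  d4:2  d5:2 — peak 5 ≤ 5.

yes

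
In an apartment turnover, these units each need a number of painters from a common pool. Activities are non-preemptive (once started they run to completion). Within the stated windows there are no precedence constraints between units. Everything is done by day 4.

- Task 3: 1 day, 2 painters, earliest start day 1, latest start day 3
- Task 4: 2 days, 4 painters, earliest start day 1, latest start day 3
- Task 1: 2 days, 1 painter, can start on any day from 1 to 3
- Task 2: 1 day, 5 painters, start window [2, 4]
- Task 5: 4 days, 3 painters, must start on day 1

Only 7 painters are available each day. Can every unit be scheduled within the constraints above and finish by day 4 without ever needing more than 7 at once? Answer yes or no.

Total painter-days = 29; over 4 days the average is 29/4 > 7, so some day must exceed 7.

no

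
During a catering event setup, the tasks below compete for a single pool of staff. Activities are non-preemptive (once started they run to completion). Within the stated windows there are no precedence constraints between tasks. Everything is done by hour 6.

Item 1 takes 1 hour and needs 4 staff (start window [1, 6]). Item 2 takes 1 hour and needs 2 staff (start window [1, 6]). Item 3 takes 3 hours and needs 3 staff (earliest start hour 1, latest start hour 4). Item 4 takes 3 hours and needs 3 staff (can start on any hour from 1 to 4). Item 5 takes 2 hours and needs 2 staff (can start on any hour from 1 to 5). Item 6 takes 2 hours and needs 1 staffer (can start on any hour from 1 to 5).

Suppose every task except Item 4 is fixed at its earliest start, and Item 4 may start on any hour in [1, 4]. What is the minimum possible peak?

12

Item 4@1: h1:15  h2:9  h3:6  h4:0  h5:0  h6:0 → peak 15
Item 4@2: h1:12  h2:9  h3:6  h4:3  h5:0  h6:0 → peak 12
Item 4@3: h1:12  h2:6  h3:6  h4:3  h5:3  h6:0 → peak 12
Item 4@4: h1:12  h2:6  h3:3  h4:3  h5:3  h6:3 → peak 12
Best is Item 4@2, peak 12.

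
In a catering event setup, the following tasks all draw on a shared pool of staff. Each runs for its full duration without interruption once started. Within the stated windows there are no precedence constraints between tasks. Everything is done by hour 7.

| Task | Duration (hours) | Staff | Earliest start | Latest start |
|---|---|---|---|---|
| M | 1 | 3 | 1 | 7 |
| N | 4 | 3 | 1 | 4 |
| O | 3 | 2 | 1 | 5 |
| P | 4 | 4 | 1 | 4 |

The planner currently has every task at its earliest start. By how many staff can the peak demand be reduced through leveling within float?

Early-start peak: h1:12  h2:9  h3:9  h4:7  h5:0  h6:0  h7:0 ⇒ 12.
Leveled (M@1, N@1, O@5, P@2): h1:6  h2:7  h3:7  h4:7  h5:6  h6:2  h7:2 ⇒ 7.
Reduction 12 − 7 = 5.

5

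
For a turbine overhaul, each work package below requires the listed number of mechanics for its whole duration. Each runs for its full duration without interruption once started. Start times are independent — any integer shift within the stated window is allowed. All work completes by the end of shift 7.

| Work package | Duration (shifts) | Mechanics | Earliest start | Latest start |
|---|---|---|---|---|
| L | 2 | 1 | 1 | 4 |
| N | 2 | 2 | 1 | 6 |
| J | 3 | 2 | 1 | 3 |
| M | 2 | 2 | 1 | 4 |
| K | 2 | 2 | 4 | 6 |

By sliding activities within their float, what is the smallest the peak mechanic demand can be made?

Early-start (L@1, N@1, J@1, M@1, K@4) gives peak 7: s1:7  s2:7  s3:2  s4:2  s5:2  s6:0  s7:0.
Shift J→3, M→3, K→5.
Schedule L@1, N@1, J@3, M@3, K@5: s1:3  s2:3  s3:4  s4:4  s5:4  s6:2  s7:0 — peak 4.

4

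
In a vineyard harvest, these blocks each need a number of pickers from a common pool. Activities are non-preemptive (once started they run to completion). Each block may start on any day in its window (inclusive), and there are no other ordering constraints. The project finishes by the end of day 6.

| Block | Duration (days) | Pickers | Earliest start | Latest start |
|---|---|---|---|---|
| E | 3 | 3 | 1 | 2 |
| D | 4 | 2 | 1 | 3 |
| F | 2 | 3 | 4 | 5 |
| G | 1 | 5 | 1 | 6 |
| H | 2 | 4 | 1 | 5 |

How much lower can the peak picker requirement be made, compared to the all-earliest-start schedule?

Early-start peak: d1:14  d2:9  d3:5  d4:5  d5:3  d6:0 ⇒ 14.
Leveled (E@1, D@1, F@5, G@4, H@5): d1:5  d2:5  d3:5  d4:7  d5:7  d6:7 ⇒ 7.
Reduction 14 − 7 = 7.

7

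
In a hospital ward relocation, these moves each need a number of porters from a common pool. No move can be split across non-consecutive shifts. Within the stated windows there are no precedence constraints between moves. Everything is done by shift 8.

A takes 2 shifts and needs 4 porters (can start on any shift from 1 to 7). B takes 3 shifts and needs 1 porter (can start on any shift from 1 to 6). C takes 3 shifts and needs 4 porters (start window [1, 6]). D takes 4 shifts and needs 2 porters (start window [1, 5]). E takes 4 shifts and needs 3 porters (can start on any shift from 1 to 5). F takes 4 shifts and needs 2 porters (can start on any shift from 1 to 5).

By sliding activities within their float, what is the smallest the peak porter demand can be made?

Early-start (A@1, B@1, C@1, D@1, E@1, F@1) gives peak 16: s1:16  s2:16  s3:12  s4:7  s5:0  s6:0  s7:0  s8:0.
Shift C→3, D→5, F→5.
Schedule A@1, B@1, C@3, D@5, E@1, F@5: s1:8  s2:8  s3:8  s4:7  s5:8  s6:4  s7:4  s8:4 — peak 8.

8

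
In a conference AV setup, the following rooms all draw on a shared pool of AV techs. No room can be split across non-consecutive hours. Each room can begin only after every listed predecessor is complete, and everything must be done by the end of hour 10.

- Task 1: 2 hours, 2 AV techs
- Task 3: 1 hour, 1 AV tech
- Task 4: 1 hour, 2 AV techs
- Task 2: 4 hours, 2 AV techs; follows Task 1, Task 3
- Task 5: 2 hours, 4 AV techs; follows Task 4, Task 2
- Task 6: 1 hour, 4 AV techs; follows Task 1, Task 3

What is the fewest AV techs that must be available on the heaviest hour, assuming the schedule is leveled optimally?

Early-start (Task 1@1, Task 3@1, Task 4@1, Task 2@3, Task 5@7, Task 6@3) gives peak 6: h1:5  h2:2  h3:6  h4:2  h5:2  h6:2  h7:4  h8:4  h9:0  h10:0.
Shift Task 4→2, Task 6→9.
Schedule Task 1@1, Task 3@1, Task 4@2, Task 2@3, Task 5@7, Task 6@9: h1:3  h2:4  h3:2  h4:2  h5:2  h6:2  h7:4  h8:4  h9:4  h10:0 — peak 4.

4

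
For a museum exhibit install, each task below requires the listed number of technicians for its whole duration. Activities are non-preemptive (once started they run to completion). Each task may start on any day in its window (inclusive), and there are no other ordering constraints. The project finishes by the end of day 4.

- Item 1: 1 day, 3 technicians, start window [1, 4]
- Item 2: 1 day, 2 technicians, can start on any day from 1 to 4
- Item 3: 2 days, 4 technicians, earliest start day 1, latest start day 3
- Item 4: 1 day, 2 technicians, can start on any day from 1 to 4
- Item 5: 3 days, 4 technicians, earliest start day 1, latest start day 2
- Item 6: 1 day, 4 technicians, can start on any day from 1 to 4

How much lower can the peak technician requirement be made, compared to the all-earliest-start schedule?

Early-start peak: d1:19  d2:8  d3:4  d4:0 ⇒ 19.
Leveled (Item 1@1, Item 2@1, Item 3@2, Item 4@1, Item 5@2, Item 6@4): d1:7  d2:8  d3:8  d4:8 ⇒ 8.
Reduction 19 − 8 = 11.

11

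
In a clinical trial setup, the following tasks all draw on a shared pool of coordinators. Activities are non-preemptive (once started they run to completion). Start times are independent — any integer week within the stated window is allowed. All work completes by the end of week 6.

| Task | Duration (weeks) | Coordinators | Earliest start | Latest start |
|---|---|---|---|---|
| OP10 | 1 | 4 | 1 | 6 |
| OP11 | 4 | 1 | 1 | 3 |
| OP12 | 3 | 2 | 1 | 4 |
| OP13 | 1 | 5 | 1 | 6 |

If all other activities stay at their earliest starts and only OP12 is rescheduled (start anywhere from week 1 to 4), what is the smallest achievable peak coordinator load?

10

OP12@1: w1:12  w2:3  w3:3  w4:1  w5:0  w6:0 → peak 12
OP12@2: w1:10  w2:3  w3:3  w4:3  w5:0  w6:0 → peak 10
OP12@3: w1:10  w2:1  w3:3  w4:3  w5:2  w6:0 → peak 10
OP12@4: w1:10  w2:1  w3:1  w4:3  w5:2  w6:2 → peak 10
Best is OP12@2, peak 10.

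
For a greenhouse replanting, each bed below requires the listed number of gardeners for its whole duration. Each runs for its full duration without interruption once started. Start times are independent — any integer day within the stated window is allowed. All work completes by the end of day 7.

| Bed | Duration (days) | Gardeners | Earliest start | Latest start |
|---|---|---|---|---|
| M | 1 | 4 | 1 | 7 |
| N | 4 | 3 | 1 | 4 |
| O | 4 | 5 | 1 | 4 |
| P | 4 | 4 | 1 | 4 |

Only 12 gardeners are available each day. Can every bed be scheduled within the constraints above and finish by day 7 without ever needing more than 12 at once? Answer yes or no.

yes

Schedule M@1, N@1, O@1, P@2: d1:12  d2:12  d3:12  d4:12  d5:4  d6:0  d7:0 — peak 12 ≤ 12.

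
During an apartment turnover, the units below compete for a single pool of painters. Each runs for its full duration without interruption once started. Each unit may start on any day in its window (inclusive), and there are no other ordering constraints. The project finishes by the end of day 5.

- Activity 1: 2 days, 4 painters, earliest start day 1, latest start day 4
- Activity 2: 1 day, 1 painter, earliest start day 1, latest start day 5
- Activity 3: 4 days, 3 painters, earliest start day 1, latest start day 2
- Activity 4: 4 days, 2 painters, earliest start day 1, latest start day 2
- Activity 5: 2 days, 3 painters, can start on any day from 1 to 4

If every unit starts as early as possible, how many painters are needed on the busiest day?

13

Early-start schedule: Activity 1@1, Activity 2@1, Activity 3@1, Activity 4@1, Activity 5@1.
Load per day: day 1: 13, day 2: 12, day 3: 5, day 4: 5, day 5: 0.
Peak is 13.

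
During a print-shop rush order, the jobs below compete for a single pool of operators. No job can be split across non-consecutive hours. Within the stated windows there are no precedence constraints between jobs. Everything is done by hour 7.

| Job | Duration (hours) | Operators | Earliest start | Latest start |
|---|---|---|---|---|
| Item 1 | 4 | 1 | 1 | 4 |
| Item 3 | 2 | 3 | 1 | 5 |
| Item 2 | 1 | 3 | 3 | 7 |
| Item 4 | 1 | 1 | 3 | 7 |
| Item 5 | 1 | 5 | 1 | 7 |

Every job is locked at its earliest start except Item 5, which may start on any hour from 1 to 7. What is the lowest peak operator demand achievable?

5

Item 5@1: h1:9  h2:4  h3:5  h4:1  h5:0  h6:0  h7:0 → peak 9
Item 5@2: h1:4  h2:9  h3:5  h4:1  h5:0  h6:0  h7:0 → peak 9
Item 5@3: h1:4  h2:4  h3:10  h4:1  h5:0  h6:0  h7:0 → peak 10
Item 5@4: h1:4  h2:4  h3:5  h4:6  h5:0  h6:0  h7:0 → peak 6
Item 5@5: h1:4  h2:4  h3:5  h4:1  h5:5  h6:0  h7:0 → peak 5
Item 5@6: h1:4  h2:4  h3:5  h4:1  h5:0  h6:5  h7:0 → peak 5
Item 5@7: h1:4  h2:4  h3:5  h4:1  h5:0  h6:0  h7:5 → peak 5
Best is Item 5@5, peak 5.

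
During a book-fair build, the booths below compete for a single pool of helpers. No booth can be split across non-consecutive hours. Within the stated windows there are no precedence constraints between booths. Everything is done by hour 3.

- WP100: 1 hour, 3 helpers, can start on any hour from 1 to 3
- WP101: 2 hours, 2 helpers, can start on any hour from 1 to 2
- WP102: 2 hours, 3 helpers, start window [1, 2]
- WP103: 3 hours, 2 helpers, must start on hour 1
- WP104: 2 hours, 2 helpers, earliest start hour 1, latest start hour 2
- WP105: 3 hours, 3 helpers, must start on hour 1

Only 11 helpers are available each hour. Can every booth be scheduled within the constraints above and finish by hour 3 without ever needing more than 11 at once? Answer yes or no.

no

The minimum achievable peak is 12; 11 < 12, so no feasible schedule stays within the cap.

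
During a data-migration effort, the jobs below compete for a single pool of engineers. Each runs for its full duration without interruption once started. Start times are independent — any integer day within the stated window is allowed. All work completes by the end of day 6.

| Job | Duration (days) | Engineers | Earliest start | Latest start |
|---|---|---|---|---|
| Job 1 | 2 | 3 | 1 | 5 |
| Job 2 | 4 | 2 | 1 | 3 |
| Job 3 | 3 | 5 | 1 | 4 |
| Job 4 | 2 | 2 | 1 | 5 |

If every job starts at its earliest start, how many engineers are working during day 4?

At early start, day 4 has: Job 2.
Demand: 2 = 2.

2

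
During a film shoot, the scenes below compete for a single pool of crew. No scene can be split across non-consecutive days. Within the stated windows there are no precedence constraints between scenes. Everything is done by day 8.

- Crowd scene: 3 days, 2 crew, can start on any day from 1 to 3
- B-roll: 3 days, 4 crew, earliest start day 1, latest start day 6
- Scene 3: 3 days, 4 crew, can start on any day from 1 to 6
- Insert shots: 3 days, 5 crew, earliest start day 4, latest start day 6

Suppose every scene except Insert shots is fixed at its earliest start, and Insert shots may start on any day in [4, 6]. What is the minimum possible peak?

Insert shots@4: d1:10  d2:10  d3:10  d4:5  d5:5  d6:5  d7:0  d8:0 → peak 10
Insert shots@5: d1:10  d2:10  d3:10  d4:0  d5:5  d6:5  d7:5  d8:0 → peak 10
Insert shots@6: d1:10  d2:10  d3:10  d4:0  d5:0  d6:5  d7:5  d8:5 → peak 10
Best is Insert shots@4, peak 10.

10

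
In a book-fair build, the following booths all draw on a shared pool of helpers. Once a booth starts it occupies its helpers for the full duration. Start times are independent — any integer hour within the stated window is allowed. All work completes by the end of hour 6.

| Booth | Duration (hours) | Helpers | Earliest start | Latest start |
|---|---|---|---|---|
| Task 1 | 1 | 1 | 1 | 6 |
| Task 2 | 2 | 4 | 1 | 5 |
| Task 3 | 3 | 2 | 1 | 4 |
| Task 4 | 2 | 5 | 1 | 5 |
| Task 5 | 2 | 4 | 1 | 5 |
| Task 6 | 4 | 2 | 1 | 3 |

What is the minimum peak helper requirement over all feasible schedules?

8

Early-start (Task 1@1, Task 2@1, Task 3@1, Task 4@1, Task 5@1, Task 6@1) gives peak 18: h1:18  h2:17  h3:4  h4:2  h5:0  h6:0.
Shift Task 4→5, Task 5→3, Task 6→2.
Schedule Task 1@1, Task 2@1, Task 3@1, Task 4@5, Task 5@3, Task 6@2: h1:7  h2:8  h3:8  h4:6  h5:7  h6:5 — peak 8.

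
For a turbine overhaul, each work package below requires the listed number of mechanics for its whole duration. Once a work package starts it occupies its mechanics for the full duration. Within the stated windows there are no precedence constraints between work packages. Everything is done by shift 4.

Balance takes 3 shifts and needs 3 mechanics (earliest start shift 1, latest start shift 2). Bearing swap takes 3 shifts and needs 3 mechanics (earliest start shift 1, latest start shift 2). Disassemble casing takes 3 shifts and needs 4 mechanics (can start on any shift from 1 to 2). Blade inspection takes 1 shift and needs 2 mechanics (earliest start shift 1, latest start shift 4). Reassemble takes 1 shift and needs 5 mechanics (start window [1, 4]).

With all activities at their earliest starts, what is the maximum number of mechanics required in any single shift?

Early-start schedule: Balance@1, Bearing swap@1, Disassemble casing@1, Blade inspection@1, Reassemble@1.
Load per shift: shift 1: 17, shift 2: 10, shift 3: 10, shift 4: 0.
Peak is 17.

17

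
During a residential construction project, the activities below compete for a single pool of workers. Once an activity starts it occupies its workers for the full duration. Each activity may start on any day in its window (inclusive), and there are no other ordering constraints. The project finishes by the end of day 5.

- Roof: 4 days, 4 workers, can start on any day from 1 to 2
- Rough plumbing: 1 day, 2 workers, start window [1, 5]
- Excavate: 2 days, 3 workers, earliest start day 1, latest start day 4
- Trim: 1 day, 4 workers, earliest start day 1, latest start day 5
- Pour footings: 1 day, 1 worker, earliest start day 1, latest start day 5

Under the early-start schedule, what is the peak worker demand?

14

Early-start schedule: Roof@1, Rough plumbing@1, Excavate@1, Trim@1, Pour footings@1.
Load per day: day 1: 14, day 2: 7, day 3: 4, day 4: 4, day 5: 0.
Peak is 14.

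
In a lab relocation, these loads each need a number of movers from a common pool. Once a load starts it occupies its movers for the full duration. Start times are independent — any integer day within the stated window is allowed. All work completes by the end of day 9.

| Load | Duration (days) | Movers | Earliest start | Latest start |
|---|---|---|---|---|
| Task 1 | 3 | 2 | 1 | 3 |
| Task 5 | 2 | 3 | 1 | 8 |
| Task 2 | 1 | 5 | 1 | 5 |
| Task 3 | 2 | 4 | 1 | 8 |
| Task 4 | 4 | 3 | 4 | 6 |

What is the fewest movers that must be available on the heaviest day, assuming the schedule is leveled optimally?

5

Early-start (Task 1@1, Task 5@1, Task 2@1, Task 3@1, Task 4@4) gives peak 14: d1:14  d2:9  d3:2  d4:3  d5:3  d6:3  d7:3  d8:0  d9:0.
Shift Task 1→2, Task 5→2, Task 3→8.
Schedule Task 1@2, Task 5@2, Task 2@1, Task 3@8, Task 4@4: d1:5  d2:5  d3:5  d4:5  d5:3  d6:3  d7:3  d8:4  d9:4 — peak 5.
Total mover-days = 37 over 9 days ⇒ peak ≥ ⌈37/9⌉ = 5, so 5 is optimal.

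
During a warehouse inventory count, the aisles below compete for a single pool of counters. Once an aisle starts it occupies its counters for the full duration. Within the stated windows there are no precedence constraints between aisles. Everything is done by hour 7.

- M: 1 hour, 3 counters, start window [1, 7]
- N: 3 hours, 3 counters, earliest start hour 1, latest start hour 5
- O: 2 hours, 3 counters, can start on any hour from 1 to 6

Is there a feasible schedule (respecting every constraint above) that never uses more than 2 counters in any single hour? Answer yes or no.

Total counter-hours = 18; over 7 hours the average is 18/7 > 2, so some hour must exceed 2.

no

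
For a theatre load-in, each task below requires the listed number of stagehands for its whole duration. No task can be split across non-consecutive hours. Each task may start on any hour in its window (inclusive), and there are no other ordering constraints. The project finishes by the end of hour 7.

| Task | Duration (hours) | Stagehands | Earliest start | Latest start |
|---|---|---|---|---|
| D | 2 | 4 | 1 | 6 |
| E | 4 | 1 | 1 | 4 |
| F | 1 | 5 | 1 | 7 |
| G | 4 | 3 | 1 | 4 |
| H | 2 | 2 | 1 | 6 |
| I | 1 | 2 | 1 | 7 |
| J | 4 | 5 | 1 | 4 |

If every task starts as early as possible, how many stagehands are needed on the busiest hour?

22

Early-start schedule: D@1, E@1, F@1, G@1, H@1, I@1, J@1.
Load per hour: hour 1: 22, hour 2: 15, hour 3: 9, hour 4: 9, hour 5: 0, hour 6: 0, hour 7: 0.
Peak is 22.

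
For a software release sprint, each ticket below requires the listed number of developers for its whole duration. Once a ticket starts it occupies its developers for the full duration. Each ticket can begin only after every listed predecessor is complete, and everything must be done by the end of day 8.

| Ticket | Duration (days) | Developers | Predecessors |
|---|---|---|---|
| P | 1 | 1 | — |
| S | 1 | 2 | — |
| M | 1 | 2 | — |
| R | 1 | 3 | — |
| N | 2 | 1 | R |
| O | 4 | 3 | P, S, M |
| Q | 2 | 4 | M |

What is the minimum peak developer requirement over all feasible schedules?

Early-start (P@1, S@1, M@1, R@1, N@2, O@2, Q@2) gives peak 8: d1:8  d2:8  d3:8  d4:3  d5:3  d6:0  d7:0  d8:0.
Shift S→2, M→2, N→3, O→3, Q→7.
Schedule P@1, S@2, M@2, R@1, N@3, O@3, Q@7: d1:4  d2:4  d3:4  d4:4  d5:3  d6:3  d7:4  d8:4 — peak 4.
Total developer-days = 30 over 8 days ⇒ peak ≥ ⌈30/8⌉ = 4, so 4 is optimal.

4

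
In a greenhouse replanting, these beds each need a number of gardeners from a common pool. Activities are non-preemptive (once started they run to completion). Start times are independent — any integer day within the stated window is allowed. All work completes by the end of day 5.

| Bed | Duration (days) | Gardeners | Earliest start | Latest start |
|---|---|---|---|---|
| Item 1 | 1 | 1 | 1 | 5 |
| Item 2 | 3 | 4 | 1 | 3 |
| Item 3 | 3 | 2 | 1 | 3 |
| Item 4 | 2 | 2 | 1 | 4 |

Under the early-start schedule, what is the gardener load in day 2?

At early start, day 2 has: Item 2, Item 3, Item 4.
Demand: 4 + 2 + 2 = 8.

8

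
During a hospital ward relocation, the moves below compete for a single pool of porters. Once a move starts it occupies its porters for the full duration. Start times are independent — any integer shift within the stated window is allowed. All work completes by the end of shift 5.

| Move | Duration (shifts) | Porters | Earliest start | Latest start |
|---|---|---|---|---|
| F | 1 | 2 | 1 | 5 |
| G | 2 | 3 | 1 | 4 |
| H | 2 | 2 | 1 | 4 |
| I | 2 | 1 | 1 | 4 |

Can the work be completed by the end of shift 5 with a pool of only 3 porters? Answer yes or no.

Schedule F@1, G@2, H@4, I@4: s1:2  s2:3  s3:3  s4:3  s5:3 — peak 3 ≤ 3.

yes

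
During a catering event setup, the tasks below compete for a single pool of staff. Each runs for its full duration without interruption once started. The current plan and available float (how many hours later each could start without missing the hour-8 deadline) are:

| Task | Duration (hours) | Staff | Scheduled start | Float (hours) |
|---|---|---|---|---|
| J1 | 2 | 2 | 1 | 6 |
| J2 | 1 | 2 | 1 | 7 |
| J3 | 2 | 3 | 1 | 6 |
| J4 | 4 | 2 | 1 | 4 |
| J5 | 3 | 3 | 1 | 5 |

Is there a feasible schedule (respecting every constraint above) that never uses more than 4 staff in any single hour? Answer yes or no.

The minimum achievable peak is 5; 4 < 5, so no feasible schedule stays within the cap.

no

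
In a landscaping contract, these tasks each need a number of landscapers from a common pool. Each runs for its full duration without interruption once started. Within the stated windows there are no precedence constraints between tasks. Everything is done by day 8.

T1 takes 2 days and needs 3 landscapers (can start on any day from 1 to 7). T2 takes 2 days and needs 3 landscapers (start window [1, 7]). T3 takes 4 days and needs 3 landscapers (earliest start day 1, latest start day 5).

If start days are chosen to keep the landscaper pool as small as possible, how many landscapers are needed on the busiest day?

Early-start (T1@1, T2@1, T3@1) gives peak 9: d1:9  d2:9  d3:3  d4:3  d5:0  d6:0  d7:0  d8:0.
Shift T2→3, T3→5.
Schedule T1@1, T2@3, T3@5: d1:3  d2:3  d3:3  d4:3  d5:3  d6:3  d7:3  d8:3 — peak 3.
Total landscaper-days = 24 over 8 days ⇒ peak ≥ ⌈24/8⌉ = 3, so 3 is optimal.

3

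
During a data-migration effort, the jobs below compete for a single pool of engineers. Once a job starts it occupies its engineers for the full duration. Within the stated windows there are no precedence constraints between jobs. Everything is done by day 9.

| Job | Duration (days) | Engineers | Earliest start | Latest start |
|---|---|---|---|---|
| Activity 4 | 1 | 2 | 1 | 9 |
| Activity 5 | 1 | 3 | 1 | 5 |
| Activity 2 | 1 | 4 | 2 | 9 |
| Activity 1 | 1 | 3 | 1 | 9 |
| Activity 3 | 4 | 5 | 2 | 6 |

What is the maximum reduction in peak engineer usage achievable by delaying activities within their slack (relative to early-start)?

Early-start peak: d1:8  d2:9  d3:5  d4:5  d5:5  d6:0  d7:0  d8:0  d9:0 ⇒ 9.
Leveled (Activity 4@1, Activity 5@1, Activity 2@2, Activity 1@3, Activity 3@4): d1:5  d2:4  d3:3  d4:5  d5:5  d6:5  d7:5  d8:0  d9:0 ⇒ 5.
Reduction 9 − 5 = 4.

4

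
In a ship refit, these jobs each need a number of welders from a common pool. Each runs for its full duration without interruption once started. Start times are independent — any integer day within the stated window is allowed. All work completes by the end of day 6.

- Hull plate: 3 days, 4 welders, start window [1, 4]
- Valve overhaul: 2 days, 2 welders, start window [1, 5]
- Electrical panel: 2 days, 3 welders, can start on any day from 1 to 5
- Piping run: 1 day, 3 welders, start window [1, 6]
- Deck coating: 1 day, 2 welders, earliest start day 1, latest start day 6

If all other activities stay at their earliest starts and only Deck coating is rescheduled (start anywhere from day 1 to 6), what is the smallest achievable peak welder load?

Deck coating@1: d1:14  d2:9  d3:4  d4:0  d5:0  d6:0 → peak 14
Deck coating@2: d1:12  d2:11  d3:4  d4:0  d5:0  d6:0 → peak 12
Deck coating@3: d1:12  d2:9  d3:6  d4:0  d5:0  d6:0 → peak 12
Deck coating@4: d1:12  d2:9  d3:4  d4:2  d5:0  d6:0 → peak 12
Deck coating@5: d1:12  d2:9  d3:4  d4:0  d5:2  d6:0 → peak 12
Deck coating@6: d1:12  d2:9  d3:4  d4:0  d5:0  d6:2 → peak 12
Best is Deck coating@2, peak 12.

12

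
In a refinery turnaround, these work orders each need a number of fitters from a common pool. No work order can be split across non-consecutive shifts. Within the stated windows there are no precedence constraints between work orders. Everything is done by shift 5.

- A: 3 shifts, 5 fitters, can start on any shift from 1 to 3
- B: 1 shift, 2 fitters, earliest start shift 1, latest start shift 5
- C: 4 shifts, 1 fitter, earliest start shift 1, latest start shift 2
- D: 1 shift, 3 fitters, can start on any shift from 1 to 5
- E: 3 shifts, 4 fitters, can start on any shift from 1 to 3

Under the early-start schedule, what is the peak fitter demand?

15

Early-start schedule: A@1, B@1, C@1, D@1, E@1.
Load per shift: shift 1: 15, shift 2: 10, shift 3: 10, shift 4: 1, shift 5: 0.
Peak is 15.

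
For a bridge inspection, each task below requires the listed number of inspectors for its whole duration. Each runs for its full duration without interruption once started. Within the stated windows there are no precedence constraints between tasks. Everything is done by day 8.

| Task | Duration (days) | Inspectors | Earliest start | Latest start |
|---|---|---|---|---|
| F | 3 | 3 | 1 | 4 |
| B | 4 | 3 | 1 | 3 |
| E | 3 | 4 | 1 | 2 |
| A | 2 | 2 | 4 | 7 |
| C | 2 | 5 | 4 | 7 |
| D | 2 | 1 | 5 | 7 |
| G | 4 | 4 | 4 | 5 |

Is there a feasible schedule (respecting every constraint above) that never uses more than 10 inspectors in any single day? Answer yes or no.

yes

Schedule F@1, B@1, E@1, A@4, C@6, D@5, G@4: d1:10  d2:10  d3:10  d4:9  d5:7  d6:10  d7:9  d8:0 — peak 10 ≤ 10.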